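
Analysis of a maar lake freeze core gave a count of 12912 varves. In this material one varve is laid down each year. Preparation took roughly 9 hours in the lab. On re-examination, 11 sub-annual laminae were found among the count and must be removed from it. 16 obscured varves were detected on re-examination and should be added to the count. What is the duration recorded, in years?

12917 years

After corrections the count is 12912 − 11 + 16 = 12917 varves.
At one varve per year, that is 12917 years.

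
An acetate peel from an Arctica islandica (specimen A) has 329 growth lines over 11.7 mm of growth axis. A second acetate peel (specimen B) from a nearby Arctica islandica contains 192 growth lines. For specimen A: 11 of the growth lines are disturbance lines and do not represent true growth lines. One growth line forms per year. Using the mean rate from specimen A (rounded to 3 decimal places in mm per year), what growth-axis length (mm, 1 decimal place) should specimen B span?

Specimen A: correcting the raw count gives 329 − 11 = 318 true growth lines.
A: 11.7 mm over 318 years gives 11.7 / 318 ≈ 0.037 mm per year.
For B, 0.037 mm/year × 192 years = 7.1 mm.

7.1 mm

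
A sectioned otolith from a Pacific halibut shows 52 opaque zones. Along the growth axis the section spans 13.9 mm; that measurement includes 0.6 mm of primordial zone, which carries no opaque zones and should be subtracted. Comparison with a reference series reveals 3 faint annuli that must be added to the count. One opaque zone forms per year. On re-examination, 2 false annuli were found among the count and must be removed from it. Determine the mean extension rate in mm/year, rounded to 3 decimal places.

0.251 mm/year

Correcting the raw count gives 52 − 2 + 3 = 53 true opaque zones.
Net length = 13.9 − 0.6 = 13.3 mm.
Mean rate = 13.3 mm / 53 years ≈ 0.251 mm/year.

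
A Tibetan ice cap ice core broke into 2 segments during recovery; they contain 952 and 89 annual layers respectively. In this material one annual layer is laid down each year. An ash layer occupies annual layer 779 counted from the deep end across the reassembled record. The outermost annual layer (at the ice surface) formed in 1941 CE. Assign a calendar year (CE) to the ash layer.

Total annual layers = 952 + 89 = 1041.
The ash layer sits at annual layer 779 from the deep end, so 1041 − 779 = 262 annual layers formed after it.
The annual layer at the ice surface is 1941 CE, so the ash layer dates to 1941 − 262 = 1679 CE.

1679 CE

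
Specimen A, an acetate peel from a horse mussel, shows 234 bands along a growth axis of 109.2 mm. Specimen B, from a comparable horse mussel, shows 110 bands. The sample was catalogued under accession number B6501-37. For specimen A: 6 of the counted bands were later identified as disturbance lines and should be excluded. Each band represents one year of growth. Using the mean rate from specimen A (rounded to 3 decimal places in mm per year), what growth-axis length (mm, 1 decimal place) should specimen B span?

Specimen A: true band count = 234 − 6 = 228.
A: 109.2 mm over 228 years gives 109.2 / 228 ≈ 0.479 mm per year.
B's length ≈ 0.479 × 110 = 52.7 mm.

52.7 mm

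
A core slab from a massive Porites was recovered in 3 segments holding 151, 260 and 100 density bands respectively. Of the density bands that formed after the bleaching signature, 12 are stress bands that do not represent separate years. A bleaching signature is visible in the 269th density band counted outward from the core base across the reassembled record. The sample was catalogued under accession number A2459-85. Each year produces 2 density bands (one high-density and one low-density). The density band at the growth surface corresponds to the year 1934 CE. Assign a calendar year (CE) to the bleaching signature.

1819 CE

Total density bands = 151 + 260 + 100 = 511.
511 − 269 = 242 density bands lie beyond the bleaching signature toward the growth surface.
Excluding 12 false density bands: 242 − 12 = 230.
230 density bands at 2 per year is 230 / 2 = 115 years.
Counting back 115 years from 1934 CE places the bleaching signature in 1934 − 115 = 1819 CE.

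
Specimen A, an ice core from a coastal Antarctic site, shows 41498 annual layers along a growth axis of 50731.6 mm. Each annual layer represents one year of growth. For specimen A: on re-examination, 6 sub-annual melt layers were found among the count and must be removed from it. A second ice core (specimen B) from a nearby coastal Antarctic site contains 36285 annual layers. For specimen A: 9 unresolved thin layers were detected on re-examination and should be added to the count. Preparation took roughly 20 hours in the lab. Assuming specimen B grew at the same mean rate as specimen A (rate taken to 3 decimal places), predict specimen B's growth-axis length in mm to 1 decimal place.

Specimen A: true annual layer count = 41498 − 6 + 9 = 41501.
A: Extension rate ≈ 50731.6 / 41501 = 1.222 mm/yr.
Length of B = 1.222 × 36285 = 44340.3 mm.

44340.3 mm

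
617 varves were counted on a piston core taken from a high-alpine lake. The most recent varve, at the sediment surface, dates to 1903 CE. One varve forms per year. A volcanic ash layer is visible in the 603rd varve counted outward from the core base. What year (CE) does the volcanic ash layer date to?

The volcanic ash layer sits at varve 603 from the core base, so 617 − 603 = 14 varves formed after it.
The varve at the sediment surface is 1903 CE, so the volcanic ash layer dates to 1903 − 14 = 1889 CE.

1889 CE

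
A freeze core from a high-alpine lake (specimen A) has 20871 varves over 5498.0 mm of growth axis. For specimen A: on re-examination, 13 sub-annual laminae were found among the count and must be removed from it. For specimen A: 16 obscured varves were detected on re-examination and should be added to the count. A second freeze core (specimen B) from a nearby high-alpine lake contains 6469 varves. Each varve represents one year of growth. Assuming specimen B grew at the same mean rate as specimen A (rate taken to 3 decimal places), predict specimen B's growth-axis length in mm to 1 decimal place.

Specimen A: after corrections the count is 20871 − 13 + 16 = 20874 varves.
A: Mean rate = 5498.0 mm / 20874 years ≈ 0.263 mm/yr.
B's length ≈ 0.263 × 6469 = 1701.3 mm.

1701.3 mm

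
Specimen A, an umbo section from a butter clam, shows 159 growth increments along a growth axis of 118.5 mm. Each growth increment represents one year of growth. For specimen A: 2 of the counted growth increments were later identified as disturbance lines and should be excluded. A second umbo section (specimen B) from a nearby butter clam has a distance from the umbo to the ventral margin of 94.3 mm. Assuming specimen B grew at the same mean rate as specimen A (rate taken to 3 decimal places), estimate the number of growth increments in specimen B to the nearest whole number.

Specimen A: adjusted count: 159 − 2 = 157 growth increments.
A: Mean rate = 118.5 mm / 157 years ≈ 0.755 mm/yr.
For B, 94.3 / 0.755 = 124.90 years ≈ 125 growth increments.

125 growth increments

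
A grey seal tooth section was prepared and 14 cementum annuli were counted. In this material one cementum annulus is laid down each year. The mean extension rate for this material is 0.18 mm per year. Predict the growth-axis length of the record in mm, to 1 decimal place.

2.5 mm

14 years of growth are recorded.
Predicted length = 0.18 mm/year × 14 years = 2.5 mm.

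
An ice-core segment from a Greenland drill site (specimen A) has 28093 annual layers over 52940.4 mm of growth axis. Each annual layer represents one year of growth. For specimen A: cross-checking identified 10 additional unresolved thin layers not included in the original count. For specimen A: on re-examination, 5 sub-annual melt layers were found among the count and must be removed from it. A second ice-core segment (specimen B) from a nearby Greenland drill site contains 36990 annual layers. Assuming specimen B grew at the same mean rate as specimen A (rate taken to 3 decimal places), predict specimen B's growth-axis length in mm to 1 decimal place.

Specimen A: true annual layer count = 28093 − 5 + 10 = 28098.
A: Extension rate ≈ 52940.4 / 28098 = 1.884 mm per year.
For B, 1.884 mm/year × 36990 years = 69689.2 mm.

69689.2 mm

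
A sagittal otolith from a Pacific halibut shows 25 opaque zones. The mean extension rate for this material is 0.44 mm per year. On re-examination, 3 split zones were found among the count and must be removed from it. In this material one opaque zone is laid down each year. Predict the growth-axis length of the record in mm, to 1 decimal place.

9.7 mm

Correcting the raw count gives 25 − 3 = 22 true opaque zones.
Predicted length = 0.44 mm/year × 22 years = 9.7 mm.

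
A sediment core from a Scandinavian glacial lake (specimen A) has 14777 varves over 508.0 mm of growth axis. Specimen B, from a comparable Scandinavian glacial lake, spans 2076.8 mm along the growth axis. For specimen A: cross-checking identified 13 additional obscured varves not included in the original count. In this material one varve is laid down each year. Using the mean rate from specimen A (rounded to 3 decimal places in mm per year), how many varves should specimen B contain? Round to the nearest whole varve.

Specimen A: after corrections the count is 14777 + 13 = 14790 varves.
A: 508.0 mm over 14790 years gives 508.0 / 14790 ≈ 0.034 mm/yr.
B spans 2076.8 / 0.034 = 61082.35 years ≈ 61082 varves.

61082 varves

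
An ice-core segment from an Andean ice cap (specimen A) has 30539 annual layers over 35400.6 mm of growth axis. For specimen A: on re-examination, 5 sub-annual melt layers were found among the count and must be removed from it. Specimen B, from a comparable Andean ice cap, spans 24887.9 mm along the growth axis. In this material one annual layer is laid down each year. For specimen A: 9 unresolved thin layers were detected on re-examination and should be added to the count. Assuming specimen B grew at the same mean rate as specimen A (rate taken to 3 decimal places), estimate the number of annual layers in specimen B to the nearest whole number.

Specimen A: after corrections the count is 30539 − 5 + 9 = 30543 annual layers.
A: 35400.6 mm over 30543 years gives 35400.6 / 30543 ≈ 1.159 mm/yr.
Specimen B: 24887.9 mm / 1.159 mm per year = 21473.60 years ≈ 21474 annual layers.

21474 annual layers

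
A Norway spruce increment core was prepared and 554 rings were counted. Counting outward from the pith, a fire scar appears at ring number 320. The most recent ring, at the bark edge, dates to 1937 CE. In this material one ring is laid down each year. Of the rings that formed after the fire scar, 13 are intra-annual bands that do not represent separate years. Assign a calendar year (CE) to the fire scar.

554 − 320 = 234 rings lie beyond the fire scar toward the bark edge.
Removing the 13 false rings leaves 234 − 13 = 221 true rings beyond the fire scar.
The ring at the bark edge is 1937 CE, so the fire scar dates to 1937 − 221 = 1716 CE.

1716 CE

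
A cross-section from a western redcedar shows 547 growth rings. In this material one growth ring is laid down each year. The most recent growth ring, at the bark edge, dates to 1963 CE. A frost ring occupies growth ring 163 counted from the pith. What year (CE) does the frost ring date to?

1579 CE

547 − 163 = 384 growth rings lie beyond the frost ring toward the bark edge.
1963 − 384 = 1579 CE.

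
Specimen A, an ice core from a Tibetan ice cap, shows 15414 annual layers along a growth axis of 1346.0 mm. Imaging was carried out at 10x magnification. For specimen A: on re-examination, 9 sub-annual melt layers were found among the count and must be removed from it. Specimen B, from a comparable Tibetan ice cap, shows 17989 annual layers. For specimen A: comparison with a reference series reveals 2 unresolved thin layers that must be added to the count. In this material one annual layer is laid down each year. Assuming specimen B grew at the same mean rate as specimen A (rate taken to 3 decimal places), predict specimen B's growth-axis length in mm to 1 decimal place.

1565.0 mm

Specimen A: adjusted count: 15414 − 9 + 2 = 15407 annual layers.
A: Mean rate = 1346.0 mm / 15407 years ≈ 0.087 mm/yr.
For B, 0.087 mm/year × 17989 years = 1565.0 mm.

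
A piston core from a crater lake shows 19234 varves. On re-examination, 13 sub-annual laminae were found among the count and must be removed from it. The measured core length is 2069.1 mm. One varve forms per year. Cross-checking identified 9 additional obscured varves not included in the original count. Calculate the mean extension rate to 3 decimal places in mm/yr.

0.108 mm/yr

Correcting the raw count gives 19234 − 13 + 9 = 19230 true varves.
2069.1 mm over 19230 years gives 2069.1 / 19230 ≈ 0.108 mm/yr.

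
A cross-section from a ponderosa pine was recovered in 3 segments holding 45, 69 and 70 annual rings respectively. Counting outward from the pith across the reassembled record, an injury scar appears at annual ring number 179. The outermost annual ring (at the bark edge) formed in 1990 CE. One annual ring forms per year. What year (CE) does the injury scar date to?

Total annual rings = 45 + 69 + 70 = 184.
184 − 179 = 5 annual rings lie beyond the injury scar toward the bark edge.
The annual ring at the bark edge is 1990 CE, so the injury scar dates to 1990 − 5 = 1985 CE.

1985 CE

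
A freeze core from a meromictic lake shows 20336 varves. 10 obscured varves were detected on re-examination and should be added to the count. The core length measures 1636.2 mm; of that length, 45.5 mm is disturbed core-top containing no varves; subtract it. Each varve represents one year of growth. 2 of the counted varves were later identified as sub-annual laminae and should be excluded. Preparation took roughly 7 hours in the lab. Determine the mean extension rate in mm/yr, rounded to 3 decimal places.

Correcting the raw count gives 20336 − 2 + 10 = 20344 true varves.
Removing the 45.5 mm offcut leaves 1636.2 − 45.5 = 1590.7 mm.
Extension rate ≈ 1590.7 / 20344 = 0.078 mm/yr.

0.078 mm/yr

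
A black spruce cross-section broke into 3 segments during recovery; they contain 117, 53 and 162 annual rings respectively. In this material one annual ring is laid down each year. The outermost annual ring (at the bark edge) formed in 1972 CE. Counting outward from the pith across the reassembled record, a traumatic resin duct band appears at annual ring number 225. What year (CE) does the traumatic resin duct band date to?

1865 CE

Total annual rings = 117 + 53 + 162 = 332.
The traumatic resin duct band sits at annual ring 225 from the pith, so 332 − 225 = 107 annual rings formed after it.
Counting back 107 years from 1972 CE places the traumatic resin duct band in 1972 − 107 = 1865 CE.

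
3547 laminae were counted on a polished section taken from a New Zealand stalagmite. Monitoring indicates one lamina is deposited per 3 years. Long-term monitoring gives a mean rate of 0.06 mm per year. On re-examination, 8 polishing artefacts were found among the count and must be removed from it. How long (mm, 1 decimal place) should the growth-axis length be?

637.0 mm

Adjusted count: 3547 − 8 = 3539 laminae.
At 3 years per lamina, 3539 × 3 = 10617 years.
Length ≈ 0.06 × 10617 = 637.0 mm.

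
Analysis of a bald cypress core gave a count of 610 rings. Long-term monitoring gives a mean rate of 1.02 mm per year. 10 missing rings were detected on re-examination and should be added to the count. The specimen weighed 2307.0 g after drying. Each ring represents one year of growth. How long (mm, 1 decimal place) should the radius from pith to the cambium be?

Correcting the raw count gives 610 + 10 = 620 true rings.
Length ≈ 1.02 × 620 = 632.4 mm.

632.4 mm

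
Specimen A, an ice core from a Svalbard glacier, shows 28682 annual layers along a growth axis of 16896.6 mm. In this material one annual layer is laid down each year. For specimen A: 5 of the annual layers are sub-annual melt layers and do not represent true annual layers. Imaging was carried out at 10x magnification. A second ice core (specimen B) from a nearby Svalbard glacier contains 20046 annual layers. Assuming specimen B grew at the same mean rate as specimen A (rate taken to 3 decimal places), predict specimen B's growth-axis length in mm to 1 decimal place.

11807.1 mm

Specimen A: adjusted count: 28682 − 5 = 28677 annual layers.
A: Mean rate = 16896.6 mm / 28677 years ≈ 0.589 mm per year.
B's length ≈ 0.589 × 20046 = 11807.1 mm.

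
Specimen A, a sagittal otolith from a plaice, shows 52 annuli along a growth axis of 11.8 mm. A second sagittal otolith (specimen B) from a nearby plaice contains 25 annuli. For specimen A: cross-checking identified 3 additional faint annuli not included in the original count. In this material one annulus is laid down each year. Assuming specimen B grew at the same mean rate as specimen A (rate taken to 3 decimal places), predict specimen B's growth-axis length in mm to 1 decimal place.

Specimen A: true annulus count = 52 + 3 = 55.
A: Mean rate = 11.8 mm / 55 years ≈ 0.215 mm/year.
For B, 0.215 mm/year × 25 years = 5.4 mm.

5.4 mm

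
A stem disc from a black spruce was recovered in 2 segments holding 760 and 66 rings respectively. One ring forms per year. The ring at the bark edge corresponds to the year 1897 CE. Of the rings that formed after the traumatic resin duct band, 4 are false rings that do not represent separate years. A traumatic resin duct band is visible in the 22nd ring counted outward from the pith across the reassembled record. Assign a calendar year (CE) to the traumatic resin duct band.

1097 CE

Total rings = 760 + 66 = 826.
826 − 22 = 804 rings lie beyond the traumatic resin duct band toward the bark edge.
Removing the 4 false rings leaves 804 − 4 = 800 true rings beyond the traumatic resin duct band.
1897 − 800 = 1097 CE.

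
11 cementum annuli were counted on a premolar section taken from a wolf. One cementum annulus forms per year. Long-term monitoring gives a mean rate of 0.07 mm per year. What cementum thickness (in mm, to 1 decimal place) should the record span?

0.8 mm

11 years of growth are recorded.
11 years at 0.07 mm/year gives 0.07 × 11 = 0.8 mm.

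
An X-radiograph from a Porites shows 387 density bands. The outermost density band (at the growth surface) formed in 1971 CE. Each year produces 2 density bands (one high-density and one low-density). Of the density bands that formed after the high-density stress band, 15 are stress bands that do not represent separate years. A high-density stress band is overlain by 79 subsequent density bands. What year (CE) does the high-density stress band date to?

1939 CE

There are 79 density bands younger than the high-density stress band.
79 − 15 false = 64 true density bands after the high-density stress band.
Dividing by 2 density bands per year: 64 / 2 = 32 years.
1971 − 32 = 1939 CE.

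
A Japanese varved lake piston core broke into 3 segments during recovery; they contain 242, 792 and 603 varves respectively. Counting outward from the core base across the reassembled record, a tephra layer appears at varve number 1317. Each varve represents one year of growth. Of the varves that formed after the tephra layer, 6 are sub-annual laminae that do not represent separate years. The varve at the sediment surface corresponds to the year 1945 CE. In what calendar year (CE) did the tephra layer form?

Total varves = 242 + 792 + 603 = 1637.
The tephra layer sits at varve 1317 from the core base, so 1637 − 1317 = 320 varves formed after it.
Removing the 6 false varves leaves 320 − 6 = 314 true varves beyond the tephra layer.
Counting back 314 years from 1945 CE places the tephra layer in 1945 − 314 = 1631 CE.

1631 CE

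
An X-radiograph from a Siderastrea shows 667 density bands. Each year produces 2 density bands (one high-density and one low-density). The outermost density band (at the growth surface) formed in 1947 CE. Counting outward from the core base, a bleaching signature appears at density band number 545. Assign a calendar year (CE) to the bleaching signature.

The bleaching signature sits at density band 545 from the core base, so 667 − 545 = 122 density bands formed after it.
With 2 density bands per year, 122 / 2 = 61 years.
The density band at the growth surface is 1947 CE, so the bleaching signature dates to 1947 − 61 = 1886 CE.

1886 CE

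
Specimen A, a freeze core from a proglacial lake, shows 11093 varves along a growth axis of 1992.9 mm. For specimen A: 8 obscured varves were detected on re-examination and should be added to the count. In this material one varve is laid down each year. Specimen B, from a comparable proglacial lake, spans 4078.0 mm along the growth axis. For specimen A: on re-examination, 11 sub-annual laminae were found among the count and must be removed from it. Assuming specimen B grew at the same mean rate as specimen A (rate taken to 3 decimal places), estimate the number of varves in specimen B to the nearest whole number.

Specimen A: adjusted count: 11093 − 11 + 8 = 11090 varves.
A: Extension rate ≈ 1992.9 / 11090 = 0.180 mm per year.
B spans 4078.0 / 0.180 = 22655.56 years ≈ 22656 varves.

22656 varves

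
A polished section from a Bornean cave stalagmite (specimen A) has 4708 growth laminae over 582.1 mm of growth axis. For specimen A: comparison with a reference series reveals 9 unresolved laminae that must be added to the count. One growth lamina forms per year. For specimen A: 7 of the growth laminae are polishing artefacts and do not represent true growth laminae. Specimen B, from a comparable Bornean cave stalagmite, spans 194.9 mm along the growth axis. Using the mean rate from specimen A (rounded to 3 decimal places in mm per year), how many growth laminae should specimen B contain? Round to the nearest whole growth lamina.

1572 growth laminae

Specimen A: true growth lamina count = 4708 − 7 + 9 = 4710.
A: 582.1 mm over 4710 years gives 582.1 / 4710 ≈ 0.124 mm per year.
B spans 194.9 / 0.124 = 1571.77 years ≈ 1572 growth laminae.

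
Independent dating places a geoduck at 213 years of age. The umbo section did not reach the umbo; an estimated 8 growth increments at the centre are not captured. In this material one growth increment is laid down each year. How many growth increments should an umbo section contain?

At one growth increment per year, 213 years correspond to 213 growth increments.
Subtracting the 8 growth increments not captured gives 213 − 8 = 205 growth increments in the record.

205 growth increments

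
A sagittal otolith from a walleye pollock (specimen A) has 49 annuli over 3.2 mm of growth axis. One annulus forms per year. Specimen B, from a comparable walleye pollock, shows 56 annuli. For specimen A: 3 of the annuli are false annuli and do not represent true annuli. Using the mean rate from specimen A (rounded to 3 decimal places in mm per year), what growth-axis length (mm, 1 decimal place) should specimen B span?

3.9 mm

Specimen A: adjusted count: 49 − 3 = 46 annuli.
A: 3.2 mm over 46 years gives 3.2 / 46 ≈ 0.070 mm per year.
For B, 0.070 mm/year × 56 years = 3.9 mm.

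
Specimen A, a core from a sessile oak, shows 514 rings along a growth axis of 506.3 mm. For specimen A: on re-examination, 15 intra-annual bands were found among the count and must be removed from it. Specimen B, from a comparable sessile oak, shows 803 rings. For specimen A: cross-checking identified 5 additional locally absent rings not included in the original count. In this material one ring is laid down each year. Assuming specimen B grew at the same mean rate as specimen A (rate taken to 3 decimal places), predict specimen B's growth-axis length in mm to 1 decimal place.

Specimen A: after corrections the count is 514 − 15 + 5 = 504 rings.
A: 506.3 mm over 504 years gives 506.3 / 504 ≈ 1.005 mm/year.
B's length ≈ 1.005 × 803 = 807.0 mm.

807.0 mm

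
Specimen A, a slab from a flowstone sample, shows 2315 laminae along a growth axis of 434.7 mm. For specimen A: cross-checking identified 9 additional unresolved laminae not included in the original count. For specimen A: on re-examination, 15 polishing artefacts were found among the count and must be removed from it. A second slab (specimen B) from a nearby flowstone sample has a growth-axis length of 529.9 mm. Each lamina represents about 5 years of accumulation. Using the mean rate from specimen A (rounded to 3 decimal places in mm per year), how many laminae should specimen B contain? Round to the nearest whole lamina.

2789 laminae

Specimen A: adjusted count: 2315 − 15 + 9 = 2309 laminae.
Specimen A: 2309 laminae at 5 years each span 2309 × 5 = 11545 years.
A: 434.7 mm over 11545 years gives 434.7 / 11545 ≈ 0.038 mm per year.
Specimen B: 529.9 mm / 0.038 mm per year = 13944.74 years; at 5 years per lamina that is 13944.74 / 5 ≈ 2789 laminae.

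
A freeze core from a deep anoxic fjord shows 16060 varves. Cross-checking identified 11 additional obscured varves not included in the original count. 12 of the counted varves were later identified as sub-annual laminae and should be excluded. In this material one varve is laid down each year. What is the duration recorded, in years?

Correcting the raw count gives 16060 − 12 + 11 = 16059 true varves.
With a one-to-one varve periodicity this is 16059 years.

16059 yr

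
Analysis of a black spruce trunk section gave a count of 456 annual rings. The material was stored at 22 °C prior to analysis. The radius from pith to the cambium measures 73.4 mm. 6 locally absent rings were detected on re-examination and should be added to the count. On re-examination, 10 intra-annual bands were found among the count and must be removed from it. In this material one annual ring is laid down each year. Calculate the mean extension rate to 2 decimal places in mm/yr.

True annual ring count = 456 − 10 + 6 = 452.
Mean rate = 73.4 mm / 452 years ≈ 0.16 mm/yr.

0.16 mm/yr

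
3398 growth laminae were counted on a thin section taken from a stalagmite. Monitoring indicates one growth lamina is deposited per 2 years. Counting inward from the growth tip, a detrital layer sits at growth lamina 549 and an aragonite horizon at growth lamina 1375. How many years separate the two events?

The two markers are separated by 1375 − 549 = 826 growth laminae.
826 growth laminae at 2 years each span 826 × 2 = 1652 years.

1652 years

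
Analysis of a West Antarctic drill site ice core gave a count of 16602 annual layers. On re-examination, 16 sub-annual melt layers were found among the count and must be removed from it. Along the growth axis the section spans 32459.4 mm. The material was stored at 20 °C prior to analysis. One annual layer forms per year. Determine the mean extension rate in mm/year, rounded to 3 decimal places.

Adjusted count: 16602 − 16 = 16586 annual layers.
32459.4 mm over 16586 years gives 32459.4 / 16586 ≈ 1.957 mm/year.

1.957 mm/year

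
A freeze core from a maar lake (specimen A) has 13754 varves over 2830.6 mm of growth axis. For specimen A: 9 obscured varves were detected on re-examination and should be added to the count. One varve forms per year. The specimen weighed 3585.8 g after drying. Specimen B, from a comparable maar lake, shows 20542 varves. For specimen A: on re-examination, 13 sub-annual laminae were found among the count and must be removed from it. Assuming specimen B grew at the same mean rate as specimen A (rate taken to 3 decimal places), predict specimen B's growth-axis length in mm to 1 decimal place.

4231.7 mm

Specimen A: true varve count = 13754 − 13 + 9 = 13750.
A: Mean rate = 2830.6 mm / 13750 years ≈ 0.206 mm per year.
Length of B = 0.206 × 20542 = 4231.7 mm.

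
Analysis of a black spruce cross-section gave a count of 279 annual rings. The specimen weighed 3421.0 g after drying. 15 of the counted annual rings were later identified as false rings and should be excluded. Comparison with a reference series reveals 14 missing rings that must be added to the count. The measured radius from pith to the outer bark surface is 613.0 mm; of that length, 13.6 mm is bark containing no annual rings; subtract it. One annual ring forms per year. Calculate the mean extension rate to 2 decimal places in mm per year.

2.16 mm per year

True annual ring count = 279 − 15 + 14 = 278.
The growth record spans 613.0 − 13.6 = 599.4 mm.
599.4 mm over 278 years gives 599.4 / 278 ≈ 2.16 mm per year.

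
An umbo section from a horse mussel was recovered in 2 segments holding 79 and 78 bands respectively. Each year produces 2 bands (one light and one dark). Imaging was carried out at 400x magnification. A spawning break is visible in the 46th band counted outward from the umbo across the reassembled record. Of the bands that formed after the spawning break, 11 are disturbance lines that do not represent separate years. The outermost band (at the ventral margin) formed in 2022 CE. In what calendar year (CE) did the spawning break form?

Total bands = 79 + 78 = 157.
Between band 46 and the ventral margin there are 157 − 46 = 111 bands.
Removing the 11 false bands leaves 111 − 11 = 100 true bands beyond the spawning break.
100 bands at 2 per year is 100 / 2 = 50 years.
Counting back 50 years from 2022 CE places the spawning break in 2022 − 50 = 1972 CE.

1972 CE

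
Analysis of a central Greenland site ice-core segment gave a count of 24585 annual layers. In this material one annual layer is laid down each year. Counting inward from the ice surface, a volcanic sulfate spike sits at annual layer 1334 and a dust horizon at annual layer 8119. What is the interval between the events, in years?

Separation: 8119 − 1334 = 6785 annual layers.
At one annual layer per year, 6785 years elapsed between them.

6785 yr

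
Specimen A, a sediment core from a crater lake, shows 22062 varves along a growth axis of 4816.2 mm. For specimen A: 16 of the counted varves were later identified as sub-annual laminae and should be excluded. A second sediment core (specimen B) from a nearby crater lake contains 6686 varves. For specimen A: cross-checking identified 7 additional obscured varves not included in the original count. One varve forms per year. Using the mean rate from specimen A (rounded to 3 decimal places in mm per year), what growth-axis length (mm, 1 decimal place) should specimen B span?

Specimen A: correcting the raw count gives 22062 − 16 + 7 = 22053 true varves.
A: Extension rate ≈ 4816.2 / 22053 = 0.218 mm per year.
Length of B = 0.218 × 6686 = 1457.5 mm.

1457.5 mm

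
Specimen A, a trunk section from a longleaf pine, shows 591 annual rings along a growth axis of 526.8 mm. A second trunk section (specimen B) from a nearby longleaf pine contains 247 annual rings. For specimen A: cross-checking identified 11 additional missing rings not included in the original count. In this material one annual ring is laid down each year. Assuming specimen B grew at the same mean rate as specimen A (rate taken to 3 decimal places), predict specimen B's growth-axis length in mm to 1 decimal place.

Specimen A: correcting the raw count gives 591 + 11 = 602 true annual rings.
A: Extension rate ≈ 526.8 / 602 = 0.875 mm/yr.
B's length ≈ 0.875 × 247 = 216.1 mm.

216.1 mm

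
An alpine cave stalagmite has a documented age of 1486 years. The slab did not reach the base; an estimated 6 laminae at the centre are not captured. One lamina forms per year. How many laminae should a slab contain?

1480 laminae

One lamina per year gives 1486 laminae over 1486 years.
1486 − 6 missed = 1480 laminae expected in the prepared section.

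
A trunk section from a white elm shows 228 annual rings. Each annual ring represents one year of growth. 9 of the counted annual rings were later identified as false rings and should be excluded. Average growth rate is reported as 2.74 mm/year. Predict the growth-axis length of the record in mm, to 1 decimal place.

After corrections the count is 228 − 9 = 219 annual rings.
Predicted length = 2.74 mm/year × 219 years = 600.1 mm.

600.1 mm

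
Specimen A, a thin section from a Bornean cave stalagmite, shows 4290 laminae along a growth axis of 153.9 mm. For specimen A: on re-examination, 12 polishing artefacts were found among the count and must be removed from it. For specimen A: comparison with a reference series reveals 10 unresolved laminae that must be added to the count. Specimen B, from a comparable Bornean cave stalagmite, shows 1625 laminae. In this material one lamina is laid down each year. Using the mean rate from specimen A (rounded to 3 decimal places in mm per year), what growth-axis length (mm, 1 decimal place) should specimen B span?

58.5 mm

Specimen A: true lamina count = 4290 − 12 + 10 = 4288.
A: Extension rate ≈ 153.9 / 4288 = 0.036 mm/yr.
Length of B = 0.036 × 1625 = 58.5 mm.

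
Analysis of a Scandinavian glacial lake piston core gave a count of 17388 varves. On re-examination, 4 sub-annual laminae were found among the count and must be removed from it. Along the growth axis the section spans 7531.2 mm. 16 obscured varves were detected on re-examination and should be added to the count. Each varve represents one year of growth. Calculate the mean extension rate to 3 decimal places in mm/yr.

0.433 mm/yr

After corrections the count is 17388 − 4 + 16 = 17400 varves.
Mean rate = 7531.2 mm / 17400 years ≈ 0.433 mm/yr.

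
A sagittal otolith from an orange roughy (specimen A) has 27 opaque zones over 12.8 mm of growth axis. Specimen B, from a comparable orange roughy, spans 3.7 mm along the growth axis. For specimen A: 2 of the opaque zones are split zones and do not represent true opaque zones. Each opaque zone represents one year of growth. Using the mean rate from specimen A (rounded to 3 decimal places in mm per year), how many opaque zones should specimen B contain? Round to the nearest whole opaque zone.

7 opaque zones

Specimen A: adjusted count: 27 − 2 = 25 opaque zones.
A: Mean rate = 12.8 mm / 25 years ≈ 0.512 mm/yr.
Specimen B: 3.7 mm / 0.512 mm per year = 7.23 years ≈ 7 opaque zones.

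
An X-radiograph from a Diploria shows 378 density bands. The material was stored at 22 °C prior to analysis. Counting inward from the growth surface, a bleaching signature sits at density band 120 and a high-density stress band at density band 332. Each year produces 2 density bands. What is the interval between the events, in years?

106 years

The two markers are separated by 332 − 120 = 212 density bands.
With 2 density bands per year, 212 / 2 = 106 years.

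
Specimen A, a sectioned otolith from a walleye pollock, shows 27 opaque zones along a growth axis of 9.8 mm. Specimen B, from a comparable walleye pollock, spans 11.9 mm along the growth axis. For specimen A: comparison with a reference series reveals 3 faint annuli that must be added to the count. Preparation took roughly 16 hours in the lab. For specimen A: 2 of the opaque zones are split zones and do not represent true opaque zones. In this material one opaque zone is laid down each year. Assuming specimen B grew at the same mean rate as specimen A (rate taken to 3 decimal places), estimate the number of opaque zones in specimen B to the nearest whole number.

Specimen A: adjusted count: 27 − 2 + 3 = 28 opaque zones.
A: Extension rate ≈ 9.8 / 28 = 0.350 mm per year.
Specimen B: 11.9 mm / 0.350 mm per year = 34.00 years ≈ 34 opaque zones.

34 opaque zones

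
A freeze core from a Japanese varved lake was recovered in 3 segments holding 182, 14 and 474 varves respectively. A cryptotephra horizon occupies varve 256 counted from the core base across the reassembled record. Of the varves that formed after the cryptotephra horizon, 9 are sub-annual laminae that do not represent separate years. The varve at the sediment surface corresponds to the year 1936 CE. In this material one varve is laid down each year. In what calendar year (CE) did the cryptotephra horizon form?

Total varves = 182 + 14 + 474 = 670.
The cryptotephra horizon sits at varve 256 from the core base, so 670 − 256 = 414 varves formed after it.
414 − 9 false = 405 true varves after the cryptotephra horizon.
The varve at the sediment surface is 1936 CE, so the cryptotephra horizon dates to 1936 − 405 = 1531 CE.

1531 CE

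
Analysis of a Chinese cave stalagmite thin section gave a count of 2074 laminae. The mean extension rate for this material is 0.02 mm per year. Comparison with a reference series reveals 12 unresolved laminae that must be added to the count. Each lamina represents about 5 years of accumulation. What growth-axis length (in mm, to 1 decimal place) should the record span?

208.6 mm

Correcting the raw count gives 2074 + 12 = 2086 true laminae.
At 5 years per lamina, 2086 × 5 = 10430 years.
Predicted length = 0.02 mm/year × 10430 years = 208.6 mm.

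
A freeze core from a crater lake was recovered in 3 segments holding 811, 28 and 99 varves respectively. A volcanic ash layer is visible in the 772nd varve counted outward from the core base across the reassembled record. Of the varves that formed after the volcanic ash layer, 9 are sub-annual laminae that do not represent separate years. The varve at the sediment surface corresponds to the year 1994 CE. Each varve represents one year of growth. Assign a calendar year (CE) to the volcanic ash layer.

1837 CE

Total varves = 811 + 28 + 99 = 938.
The volcanic ash layer sits at varve 772 from the core base, so 938 − 772 = 166 varves formed after it.
Excluding 9 false varves: 166 − 9 = 157.
Counting back 157 years from 1994 CE places the volcanic ash layer in 1994 − 157 = 1837 CE.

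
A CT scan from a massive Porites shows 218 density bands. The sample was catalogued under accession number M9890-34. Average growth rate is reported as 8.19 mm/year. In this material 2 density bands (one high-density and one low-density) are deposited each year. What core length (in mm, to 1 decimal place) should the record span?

218 density bands at 2 per year is 218 / 2 = 109 years.
Length ≈ 8.19 × 109 = 892.7 mm.

892.7 mm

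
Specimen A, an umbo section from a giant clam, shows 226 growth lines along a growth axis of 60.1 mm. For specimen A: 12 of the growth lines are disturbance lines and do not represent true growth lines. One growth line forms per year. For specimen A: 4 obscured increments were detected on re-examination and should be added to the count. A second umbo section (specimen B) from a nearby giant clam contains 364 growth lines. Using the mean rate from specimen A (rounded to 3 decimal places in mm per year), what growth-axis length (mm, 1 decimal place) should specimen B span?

Specimen A: adjusted count: 226 − 12 + 4 = 218 growth lines.
A: 60.1 mm over 218 years gives 60.1 / 218 ≈ 0.276 mm/yr.
For B, 0.276 mm/year × 364 years = 100.5 mm.

100.5 mm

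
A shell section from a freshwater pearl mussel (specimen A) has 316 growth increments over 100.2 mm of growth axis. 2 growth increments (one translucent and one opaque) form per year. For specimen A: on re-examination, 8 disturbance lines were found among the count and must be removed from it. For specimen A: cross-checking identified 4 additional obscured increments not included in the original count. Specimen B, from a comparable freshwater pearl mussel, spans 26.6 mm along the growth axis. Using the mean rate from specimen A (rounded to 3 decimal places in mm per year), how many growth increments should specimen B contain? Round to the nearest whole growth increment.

83 growth increments

Specimen A: correcting the raw count gives 316 − 8 + 4 = 312 true growth increments.
Specimen A: with 2 growth increments per year, 312 / 2 = 156 years.
A: Mean rate = 100.2 mm / 156 years ≈ 0.642 mm/year.
Specimen B: 26.6 mm / 0.642 mm per year = 41.43 years; at 2 growth increments per year that is 41.43 × 2 ≈ 83 growth increments.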